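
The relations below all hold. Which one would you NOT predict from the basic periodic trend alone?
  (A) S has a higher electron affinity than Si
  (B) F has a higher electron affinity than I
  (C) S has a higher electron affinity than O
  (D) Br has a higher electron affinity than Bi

(C)

The general trend: electron affinity increases across a period and decreases down a group.
(A) S (period 3, group 16) vs Si (period 3, group 14): the stated order agrees with the simple trend.
(B) F (period 2, group 17) vs I (period 5, group 17): the stated order agrees with the simple trend.
(C) S (period 3, group 16) vs O (period 2, group 16): the stated order contradicts the simple trend.
(D) Br (period 4, group 17) vs Bi (period 6, group 15): the stated order agrees with the simple trend.
The exception is (C): the compact 2p subshell of O repels the added electron more than S's larger 3p does.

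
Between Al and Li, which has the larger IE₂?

Consider each +1 ion: Al⁺ still has 2 valence electrons; Li⁺ is the bare [He] core.
Core electrons are held far more tightly than valence electrons, so Li tops the IE_2 order.
Tabulated IE_2 (kJ/mol): Al 1817, Li 7298.
Putting it together, IE_2: Al < Li.

Li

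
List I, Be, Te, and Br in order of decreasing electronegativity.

Be is in period 2, group 2; Br is in period 4, group 17; Te is in period 5, group 16; I is in period 5, group 17.
Electronegativity increases across a period and decreases down a group, tracking effective nuclear charge and atomic size.
Here both period and group differ, so the two effects have to be weighed against each other.
Te > Be: the two effects oppose for this pair; the across-period effect wins (2.10 vs 1.57).
I > Te: I lies to the right of Te in period 5, so the across-period effect alone puts I higher.
Br > I: they share group 17; the group trend gives Br the larger value.
Approximate values (Pauling): Be 1.57, Br 2.96, Te 2.10, I 2.66.
So from highest to lowest: Br > I > Te > Be.

Br, I, Te, Be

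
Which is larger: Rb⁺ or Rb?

Forming Rb⁺ removes 1 electron from Rb. Fewer electrons for the same nuclear charge means less shielding and a higher Z_eff on the remaining electrons, and for main-group metals the entire outer shell is lost.
A cation is smaller than its parent atom: Rb⁺ < Rb.

Rb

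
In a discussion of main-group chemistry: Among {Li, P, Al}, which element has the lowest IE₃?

IE_3 is the cost of taking one more electron from the +2 cation: Li²⁺ is already 1 electron into the core; P²⁺ still has 3 valence electrons; Al²⁺ still has 1 valence electron.
Core electrons are held far more tightly than valence electrons, so Li tops the IE_3 order.
Valence configurations: P²⁺ [Ne]3s²3p¹, Al²⁺ [Ne]3s¹.
Tabulated IE_3 (kJ/mol): Li 11815, P 2914, Al 2745.
Overall IE_3 order: Al < P < Li.

Al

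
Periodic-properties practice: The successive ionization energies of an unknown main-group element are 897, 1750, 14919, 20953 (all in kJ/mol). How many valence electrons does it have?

2

Look for the largest jump between consecutive ionization energies: IE3/IE2 ≈ 8.5, far larger than any earlier ratio.
That jump marks the point where a core electron is being removed. So the atom has 2 valence electrons.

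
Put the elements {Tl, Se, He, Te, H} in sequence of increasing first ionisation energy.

H is in period 1, group 1; He is in period 1, group 18; Se is in period 4, group 16; Te is in period 5, group 16; Tl is in period 6, group 13.
Across a period the outer electron is held more tightly (higher IE₁); down a group it sits in a higher shell, more shielded, and comes off more easily.
Here both period and group differ, so the two effects have to be weighed against each other.
Te > Tl: both effects reinforce here, so Te is clearly the higher of the two.
Se > Te: Se sits above Te in group 16, so the down-group effect alone puts Se higher.
H > Se: period and group pull opposite ways; the down-group shift dominates (1312 vs 941 kJ/mol).
He > H: both are in period 1; the period trend gives He the larger value.
Tabulated first ionization energy (kJ/mol): H 1312, He 2372, Se 941, Te 869, Tl 589.
So from lowest to highest: Tl < Te < Se < H < He.

Tl < Te < Se < H < He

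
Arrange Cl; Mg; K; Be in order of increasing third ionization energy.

IE_3 is the cost of taking one more electron from the +2 cation: Cl²⁺ still has 5 valence electrons; Mg²⁺ is the bare [Ne] core; K²⁺ is already 1 electron into the core; Be²⁺ is the bare [He] core.
Breaking into a closed-shell core is much more expensive than removing a leftover valence electron — K, Mg and Be have the largest IE_3 here.
The numbers (kJ/mol): Cl 3822, Mg 7733, K 4420, Be 14849.
Hence IE_3: Cl < K < Mg < Be.

Cl, K, Mg, Be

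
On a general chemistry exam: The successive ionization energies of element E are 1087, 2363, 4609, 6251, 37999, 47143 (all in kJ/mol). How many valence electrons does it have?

4

Look for the largest jump between consecutive ionization energies: IE5/IE4 ≈ 6.1, far larger than any earlier ratio.
That jump marks the point where a core electron is being removed. So the atom has 4 valence electrons.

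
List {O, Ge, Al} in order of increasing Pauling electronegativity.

Al < Ge < O

O is in period 2, group 16; Al is in period 3, group 13; Ge is in period 4, group 14.
Atoms toward the upper right of the periodic table pull bonding electrons most strongly.
These span different periods and groups, so the two trends combine.
Ge > Al: the two effects oppose for this pair; the across-period effect wins (2.01 vs 1.61).
O > Ge: both effects reinforce here, so O is clearly the higher of the two.
Approximate values (Pauling): O 3.44, Al 1.61, Ge 2.01.
So from lowest to highest: Al < Ge < O.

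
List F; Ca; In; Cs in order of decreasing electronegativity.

F > In > Ca > Cs

Smaller atoms with higher effective nuclear charge are more electronegative.
Neither a single period nor a single group — weigh both effects.
Ca > Cs: relative to Cs, both the across-period and down-group shifts push Ca's electronegativity up.
In > Ca: period and group pull opposite ways; the across-period shift dominates (1.78 vs 1.00).
F > In: both effects reinforce here, so F is clearly the higher of the two.
For reference (Pauling): F 3.98, Ca 1.00, In 1.78, Cs 0.79.
So from highest to lowest: F > In > Ca > Cs.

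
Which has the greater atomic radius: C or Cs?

Cs

C is in period 2, group 14; Cs is in period 6, group 1.
Radius decreases left→right (rising Z_eff, same n) and increases top→bottom (higher n).
These span different periods and groups, so the two trends combine.
Cs > C: both effects reinforce here, so Cs is clearly the larger of the two.
Approximate values (pm): C 75, Cs 232.
So Cs has the greater atomic radius (Cs > C).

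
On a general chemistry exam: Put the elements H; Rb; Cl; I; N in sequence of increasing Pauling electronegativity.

Rb < H < I < N < Cl

H is in period 1, group 1; N is in period 2, group 15; Cl is in period 3, group 17; Rb is in period 5, group 1; I is in period 5, group 17.
EN rises left→right (higher Z_eff, smaller atoms) and falls top→bottom (larger, more shielded atoms).
Here both period and group differ, so the two effects have to be weighed against each other.
H > Rb: H sits above Rb in group 1, so the down-group effect alone puts H higher.
I > H: the two effects oppose for this pair; the across-period effect wins (2.66 vs 2.20).
N > I: the two effects oppose for this pair; the down-group effect wins (3.04 vs 2.66).
Cl > N: the two effects oppose for this pair; the across-period effect wins (3.16 vs 3.04).
For reference (Pauling): H 2.20, N 3.04, Cl 3.16, Rb 0.82, I 2.66.
So from lowest to highest: Rb < H < I < N < Cl.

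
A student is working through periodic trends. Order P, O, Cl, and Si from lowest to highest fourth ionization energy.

The fourth ionization energy removes an electron from the +3 ion. For each element: P³⁺ still has 2 valence electrons; O³⁺ still has 3 valence electrons; Cl³⁺ still has 4 valence electrons; Si³⁺ still has 1 valence electron.
All are still removing valence electrons, so compare the +3 ions as you would atoms: IE_4 generally rises across a period (higher Z_eff) and falls down a group (larger shell), subject to the usual subshell exceptions.
Valence configurations: P³⁺ [Ne]3s², O³⁺ [He]2s²2p¹, Cl³⁺ [Ne]3s²3p², Si³⁺ [Ne]3s¹.
Approximate IE_4 values (kJ/mol): P 4964, O 7469, Cl 5159, Si 4356.
Hence IE_4: Si < P < Cl < O.

Si < P < Cl < O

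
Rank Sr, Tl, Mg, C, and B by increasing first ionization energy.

Sr < Tl < Mg < B < C

B is in period 2, group 13; C is in period 2, group 14; Mg is in period 3, group 2; Sr is in period 5, group 2; Tl is in period 6, group 13.
Removing the outermost electron gets harder across a period and easier down a group.
Neither a single period nor a single group — weigh both effects.
Tl > Sr: the two effects oppose for this pair; the across-period effect wins (589 vs 550 kJ/mol).
Mg > Tl: the two effects oppose for this pair; the down-group effect wins (738 vs 589 kJ/mol).
B > Mg: relative to Mg, both the across-period and down-group shifts push B's first ionization energy up.
C > B: both are in period 2; the period trend gives C the larger value.
For reference (kJ/mol): B 801, C 1086, Mg 738, Sr 550, Tl 589.
So from lowest to highest: Sr < Tl < Mg < B < C.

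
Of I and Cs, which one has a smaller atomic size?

Atomic radius shrinks across a period as nuclear charge pulls the same shell inward, and grows down a group as new shells are added.
Neither a single period nor a single group — weigh both effects.
Cs > I: relative to I, both the across-period and down-group shifts push Cs's atomic radius up.
Approximate values (pm): I 133, Cs 232.
So I has the smaller atomic size (I < Cs).

I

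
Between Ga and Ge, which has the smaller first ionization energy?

Ga is in period 4, group 13; Ge is in period 4, group 14.
First ionization energy rises across a period (greater Z_eff holds electrons more tightly) and falls down a group (valence electrons are farther from the nucleus).
All lie in period 4, so first ionization energy increases left to right.
So Ga has the smaller first ionization energy (Ga < Ge).

Ga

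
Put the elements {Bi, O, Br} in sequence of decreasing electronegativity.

O > Br > Bi

O is in period 2, group 16; Br is in period 4, group 17; Bi is in period 6, group 15.
EN rises left→right (higher Z_eff, smaller atoms) and falls top→bottom (larger, more shielded atoms).
These span different periods and groups, so the two trends combine.
Br > Bi: relative to Bi, both the across-period and down-group shifts push Br's electronegativity up.
O > Br: period and group pull opposite ways; the down-group shift dominates (3.44 vs 2.96).
For reference (Pauling): O 3.44, Br 2.96, Bi 2.02.
So from highest to lowest: O > Br > Bi.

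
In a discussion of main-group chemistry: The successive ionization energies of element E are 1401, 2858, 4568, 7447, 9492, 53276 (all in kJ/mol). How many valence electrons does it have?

5

Look for the largest jump between consecutive ionization energies: IE6/IE5 ≈ 5.6, far larger than any earlier ratio.
That jump marks the point where a core electron is being removed. So the atom has 5 valence electrons.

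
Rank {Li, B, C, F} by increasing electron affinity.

EA tends to increase across a period and decrease down a group, though the pattern is less regular than for IE or radius.
All lie in period 2; the across-period trend (electron affinity increases left to right) applies, with the exception below.
Note the exception: Li has a higher electron affinity than B, contrary to the simple trend — B's ns²np¹ configuration gives only a small electron affinity — the sparsely filled np subshell binds an added electron weakly.
Approximate values (kJ/mol): Li 60, B 27, C 122, F 328.
So from lowest to highest: B < Li < C < F.

B < Li < C < F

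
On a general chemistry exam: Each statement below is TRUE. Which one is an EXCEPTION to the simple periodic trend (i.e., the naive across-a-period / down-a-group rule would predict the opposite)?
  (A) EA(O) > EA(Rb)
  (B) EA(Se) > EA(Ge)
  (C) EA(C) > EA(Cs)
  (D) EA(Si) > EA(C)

The general trend: electron affinity increases across a period and decreases down a group.
(A) O (period 2, group 16) vs Rb (period 5, group 1): the stated order agrees with the simple trend.
(B) Se (period 4, group 16) vs Ge (period 4, group 14): the stated order agrees with the simple trend.
(C) C (period 2, group 14) vs Cs (period 6, group 1): the stated order agrees with the simple trend.
(D) Si (period 3, group 14) vs C (period 2, group 14): the stated order contradicts the simple trend.
The exception is (D): Si's larger, more diffuse 3p orbitals accept an added electron slightly more readily than C's compact 2p.

(D)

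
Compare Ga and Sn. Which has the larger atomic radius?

Ga is in period 4, group 13; Sn is in period 5, group 14.
Atomic radius shrinks across a period as nuclear charge pulls the same shell inward, and grows down a group as new shells are added.
A diagonal step moves right (one effect) and down (the opposite effect) at once.
Sn > Ga: period and group pull opposite ways; the down-group shift dominates (140 vs 124 pm).
Tabulated atomic radius (pm): Ga 124, Sn 140.
So Sn has the larger atomic radius (Sn > Ga).

Sn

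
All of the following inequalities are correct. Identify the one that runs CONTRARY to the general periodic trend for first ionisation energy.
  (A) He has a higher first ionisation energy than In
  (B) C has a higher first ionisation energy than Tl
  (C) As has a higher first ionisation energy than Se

(C)

The general trend: first ionisation energy increases across a period and decreases down a group.
(A) He (period 1, group 18) vs In (period 5, group 13): the stated order agrees with the simple trend.
(B) C (period 2, group 14) vs Tl (period 6, group 13): the stated order agrees with the simple trend.
(C) As (period 4, group 15) vs Se (period 4, group 16): the stated order contradicts the simple trend.
The exception is (C): Se (4p⁴) ionizes more easily than half-filled As (4p³).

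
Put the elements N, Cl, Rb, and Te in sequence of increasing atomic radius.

N is in period 2, group 15; Cl is in period 3, group 17; Rb is in period 5, group 1; Te is in period 5, group 16.
Atomic radius shrinks across a period as nuclear charge pulls the same shell inward, and grows down a group as new shells are added.
These span different periods and groups, so the two trends combine.
Cl > N: the two effects oppose for this pair; the down-group effect wins (99 vs 71 pm).
Te > Cl: relative to Cl, both the across-period and down-group shifts push Te's atomic radius up.
Rb > Te: both are in period 5; the period trend gives Rb the larger value.
Approximate values (pm): N 71, Cl 99, Rb 210, Te 136.
So from smallest to largest: N < Cl < Te < Rb.

N < Cl < Te < Rb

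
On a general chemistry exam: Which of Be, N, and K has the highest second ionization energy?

K

The second ionization energy removes an electron from the +1 ion. For each element: Be⁺ still has 1 valence electron; N⁺ still has 4 valence electrons; K⁺ is the bare [Ar] core.
Breaking into a closed-shell core is much more expensive than removing a leftover valence electron — K has the largest IE_2 here.
Valence configurations: Be⁺ [He]2s¹, N⁺ [He]2s²2p².
Tabulated IE_2 (kJ/mol): Be 1757, N 2856, K 3052.
Overall IE_2 order: Be < N < K.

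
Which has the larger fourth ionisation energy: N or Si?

N

The fourth ionization energy removes an electron from the +3 ion. For each element: N³⁺ still has 2 valence electrons; Si³⁺ still has 1 valence electron.
All are still removing valence electrons, so compare the +3 ions as you would atoms: IE_4 generally rises across a period (higher Z_eff) and falls down a group (larger shell), subject to the usual subshell exceptions.
Valence configurations: N³⁺ [He]2s², Si³⁺ [Ne]3s¹.
Tabulated IE_4 (kJ/mol): N 7475, Si 4356.
Hence IE_4: Si < N.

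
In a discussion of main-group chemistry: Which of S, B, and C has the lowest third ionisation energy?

S

Consider each +2 ion: S²⁺ still has 4 valence electrons; B²⁺ still has 1 valence electron; C²⁺ still has 2 valence electrons.
All are still removing valence electrons, so compare the +2 ions as you would atoms: IE_3 generally rises across a period (higher Z_eff) and falls down a group (larger shell), subject to the usual subshell exceptions.
Valence configurations: S²⁺ [Ne]3s²3p², B²⁺ [He]2s¹, C²⁺ [He]2s².
Approximate IE_3 values (kJ/mol): S 3357, B 3660, C 4620.
Overall IE_3 order: S < B < C.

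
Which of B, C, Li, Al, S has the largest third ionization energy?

Li

The third ionization energy removes an electron from the +2 ion. For each element: B²⁺ still has 1 valence electron; C²⁺ still has 2 valence electrons; Li²⁺ is already 1 electron into the core; Al²⁺ still has 1 valence electron; S²⁺ still has 4 valence electrons.
Pulling an electron out of a noble-gas core costs far more than removing a remaining valence electron, so Li sits at the high end of IE_3.
Valence configurations: B²⁺ [He]2s¹, C²⁺ [He]2s², Al²⁺ [Ne]3s¹, S²⁺ [Ne]3s²3p².
Tabulated IE_3 (kJ/mol): B 3660, C 4620, Li 11815, Al 2745, S 3357.
Overall IE_3 order: Al < S < B < C < Li.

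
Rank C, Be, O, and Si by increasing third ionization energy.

The third ionization energy removes an electron from the +2 ion. For each element: C²⁺ still has 2 valence electrons; Be²⁺ is the bare [He] core; O²⁺ still has 4 valence electrons; Si²⁺ still has 2 valence electrons.
Core electrons are held far more tightly than valence electrons, so Be tops the IE_3 order.
Valence configurations: C²⁺ [He]2s², O²⁺ [He]2s²2p², Si²⁺ [Ne]3s².
Approximate IE_3 values (kJ/mol): C 4620, Be 14849, O 5300, Si 3232.
Overall IE_3 order: Si < C < O < Be.

Si < C < O < Be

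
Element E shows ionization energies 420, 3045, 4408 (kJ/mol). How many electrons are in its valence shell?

1

Look for the largest jump between consecutive ionization energies: IE2/IE1 ≈ 7.2, far larger than any earlier ratio.
That jump marks the point where a core electron is being removed. So the atom has 1 valence electron.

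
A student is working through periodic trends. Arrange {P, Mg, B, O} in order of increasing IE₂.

The second ionization energy removes an electron from the +1 ion. For each element: P⁺ still has 4 valence electrons; Mg⁺ still has 1 valence electron; B⁺ still has 2 valence electrons; O⁺ still has 5 valence electrons.
All are still removing valence electrons, so compare the +1 ions as you would atoms: IE_2 generally rises across a period (higher Z_eff) and falls down a group (larger shell), subject to the usual subshell exceptions.
Valence configurations: P⁺ [Ne]3s²3p², Mg⁺ [Ne]3s¹, B⁺ [He]2s², O⁺ [He]2s²2p³.
The numbers (kJ/mol): P 1907, Mg 1451, B 2427, O 3388.
Overall IE_2 order: Mg < P < B < O.

Mg < P < B < O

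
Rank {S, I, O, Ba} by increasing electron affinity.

Ba < O < S < I

O is in period 2, group 16; S is in period 3, group 16; I is in period 5, group 17; Ba is in period 6, group 2.
EA tends to increase across a period and decrease down a group, though the pattern is less regular than for IE or radius.
Here both period and group differ, so the two effects have to be weighed against each other.
O > Ba: relative to Ba, both the across-period and down-group shifts push O's electron affinity up.
S > O: this pair runs against the simple trend — see the exception note.
I > S: the two effects oppose for this pair; the across-period effect wins (295 vs 200 kJ/mol).
Note the exception: S has a higher electron affinity than O, contrary to the simple trend — the compact 2p subshell of O repels the added electron more than S's larger 3p does.
Tabulated electron affinity (kJ/mol): O 141, S 200, I 295, Ba 14.
So from lowest to highest: Ba < O < S < I.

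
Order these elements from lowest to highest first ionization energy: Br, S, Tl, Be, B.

Be is in period 2, group 2; B is in period 2, group 13; S is in period 3, group 16; Br is in period 4, group 17; Tl is in period 6, group 13.
First ionization energy rises across a period (greater Z_eff holds electrons more tightly) and falls down a group (valence electrons are farther from the nucleus).
These span different periods and groups, so the two trends combine.
B > Tl: B sits above Tl in group 13, so the down-group effect alone puts B higher.
Be > B: this pair runs against the simple trend — see the exception note.
S > Be: period and group pull opposite ways; the across-period shift dominates (1000 vs 900 kJ/mol).
Br > S: the two effects oppose for this pair; the across-period effect wins (1140 vs 1000 kJ/mol).
Note the exception: Be has a higher first ionization energy than B, contrary to the simple trend — removing B's lone 2p electron is easier than breaking Be's filled 2s².
Approximate values (kJ/mol): Be 900, B 801, S 1000, Br 1140, Tl 589.
So from lowest to highest: Tl < B < Be < S < Br.

Tl < B < Be < S < Br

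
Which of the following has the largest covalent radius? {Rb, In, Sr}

Rb is in period 5, group 1; Sr is in period 5, group 2; In is in period 5, group 13.
Across a period the added protons contract the valence shell; down a group each new principal shell makes the atom larger.
All lie in period 5, so atomic radius increases right to left.
The largest covalent radius among these belongs to Rb.

Rb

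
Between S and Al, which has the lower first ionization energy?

Al is in period 3, group 13; S is in period 3, group 16.
First ionization energy rises across a period (greater Z_eff holds electrons more tightly) and falls down a group (valence electrons are farther from the nucleus).
All lie in period 3, so first ionization energy increases left to right.
So Al has the lower first ionization energy (Al < S).

Al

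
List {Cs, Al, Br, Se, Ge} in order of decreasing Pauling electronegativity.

Al is in period 3, group 13; Ge is in period 4, group 14; Se is in period 4, group 16; Br is in period 4, group 17; Cs is in period 6, group 1.
Electronegativity increases across a period and decreases down a group, tracking effective nuclear charge and atomic size.
Neither a single period nor a single group — weigh both effects.
Al > Cs: both effects reinforce here, so Al is clearly the higher of the two.
Ge > Al: the two effects oppose for this pair; the across-period effect wins (2.01 vs 1.61).
Se > Ge: Se lies to the right of Ge in period 4, so the across-period effect alone puts Se higher.
Br > Se: Br lies to the right of Se in period 4, so the across-period effect alone puts Br higher.
Tabulated electronegativity (Pauling): Al 1.61, Ge 2.01, Se 2.55, Br 2.96, Cs 0.79.
So from highest to lowest: Br > Se > Ge > Al > Cs.

Br > Se > Ge > Al > Cs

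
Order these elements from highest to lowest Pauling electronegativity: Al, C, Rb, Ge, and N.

N > C > Ge > Al > Rb

C is in period 2, group 14; N is in period 2, group 15; Al is in period 3, group 13; Ge is in period 4, group 14; Rb is in period 5, group 1.
Atoms toward the upper right of the periodic table pull bonding electrons most strongly.
These span different periods and groups, so the two trends combine.
Al > Rb: relative to Rb, both the across-period and down-group shifts push Al's electronegativity up.
Ge > Al: period and group pull opposite ways; the across-period shift dominates (2.01 vs 1.61).
C > Ge: they share group 14; the group trend gives C the larger value.
N > C: both are in period 2; the period trend gives N the larger value.
For reference (Pauling): C 2.55, N 3.04, Al 1.61, Ge 2.01, Rb 0.82.
So from highest to lowest: N > C > Ge > Al > Rb.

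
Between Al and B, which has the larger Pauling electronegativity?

B

B is in period 2, group 13; Al is in period 3, group 13.
Smaller atoms with higher effective nuclear charge are more electronegative.
All are in group 13, so electronegativity increases up the group.
So B has the larger Pauling electronegativity (B > Al).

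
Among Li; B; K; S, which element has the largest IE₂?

IE_2 is the cost of taking one more electron from the +1 cation: Li⁺ is the bare [He] core; B⁺ still has 2 valence electrons; K⁺ is the bare [Ar] core; S⁺ still has 5 valence electrons.
Pulling an electron out of a noble-gas core costs far more than removing a remaining valence electron, so K and Li sit at the high end of IE_2.
Valence configurations: B⁺ [He]2s², S⁺ [Ne]3s²3p³.
Approximate IE_2 values (kJ/mol): Li 7298, B 2427, K 3052, S 2252.
Overall IE_2 order: S < B < K < Li.

Li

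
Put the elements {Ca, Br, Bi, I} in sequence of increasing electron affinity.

Ca < Bi < I < Br

Adding an electron releases more energy for atoms nearer the top right (short of the noble gases).
Here both period and group differ, so the two effects have to be weighed against each other.
Bi > Ca: period and group pull opposite ways; the across-period shift dominates (91 vs 2 kJ/mol).
I > Bi: relative to Bi, both the across-period and down-group shifts push I's electron affinity up.
Br > I: they share group 17; the group trend gives Br the larger value.
Approximate values (kJ/mol): Ca 2, Br 325, I 295, Bi 91.
So from lowest to highest: Ca < Bi < I < Br.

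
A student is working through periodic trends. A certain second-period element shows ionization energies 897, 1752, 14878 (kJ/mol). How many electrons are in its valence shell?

2

Look for the largest jump between consecutive ionization energies: IE3/IE2 ≈ 8.5, far larger than any earlier ratio.
That jump marks the point where a core electron is being removed. So the atom has 2 valence electrons.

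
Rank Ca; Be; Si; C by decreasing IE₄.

Be > Ca > C > Si

The fourth ionization energy removes an electron from the +3 ion. For each element: Ca³⁺ is already 1 electron into the core; Be³⁺ is already 1 electron into the core; Si³⁺ still has 1 valence electron; C³⁺ still has 1 valence electron.
Core electrons are held far more tightly than valence electrons, so Ca and Be top the IE_4 order.
Valence configurations: Si³⁺ [Ne]3s¹, C³⁺ [He]2s¹.
The numbers (kJ/mol): Ca 6491, Be 21007, Si 4356, C 6223.
Hence IE_4: Si < C < Ca < Be.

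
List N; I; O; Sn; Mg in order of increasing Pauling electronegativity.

Smaller atoms with higher effective nuclear charge are more electronegative.
Here both period and group differ, so the two effects have to be weighed against each other.
Sn > Mg: the two effects oppose for this pair; the across-period effect wins (1.96 vs 1.31).
I > Sn: I lies to the right of Sn in period 5, so the across-period effect alone puts I higher.
N > I: period and group pull opposite ways; the down-group shift dominates (3.04 vs 2.66).
O > N: both are in period 2; the period trend gives O the larger value.
For reference (Pauling): N 3.04, O 3.44, Mg 1.31, Sn 1.96, I 2.66.
So from lowest to highest: Mg < Sn < I < N < O.

Mg < Sn < I < N < O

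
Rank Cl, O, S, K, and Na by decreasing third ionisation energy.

Consider each +2 ion: Cl²⁺ still has 5 valence electrons; O²⁺ still has 4 valence electrons; S²⁺ still has 4 valence electrons; K²⁺ is already 1 electron into the core; Na²⁺ is already 1 electron into the core.
Usually core removal costs more than valence removal, but here the competition is close: a tightly held n=2 valence electron can cost more to remove than an n=3 core electron, so the actual values have to decide it.
Valence configurations: Cl²⁺ [Ne]3s²3p³, O²⁺ [He]2s²2p², S²⁺ [Ne]3s²3p².
Tabulated IE_3 (kJ/mol): Cl 3822, O 5300, S 3357, K 4420, Na 6910.
Hence IE_3: S < Cl < K < O < Na.

Na > O > K > Cl > S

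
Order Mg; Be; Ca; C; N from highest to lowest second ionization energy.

Consider each +1 ion: Mg⁺ still has 1 valence electron; Be⁺ still has 1 valence electron; Ca⁺ still has 1 valence electron; C⁺ still has 3 valence electrons; N⁺ still has 4 valence electrons.
All are still removing valence electrons, so compare the +1 ions as you would atoms: IE_2 generally rises across a period (higher Z_eff) and falls down a group (larger shell), subject to the usual subshell exceptions.
Valence configurations: Mg⁺ [Ne]3s¹, Be⁺ [He]2s¹, Ca⁺ [Ar]4s¹, C⁺ [He]2s²2p¹, N⁺ [He]2s²2p².
The numbers (kJ/mol): Mg 1451, Be 1757, Ca 1145, C 2353, N 2856.
So the second ionization energies run Ca < Mg < Be < C < N.

N > C > Be > Mg > Ca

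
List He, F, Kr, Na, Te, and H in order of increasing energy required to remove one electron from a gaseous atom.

Na < Te < H < Kr < F < He

Removing the outermost electron gets harder across a period and easier down a group.
Neither a single period nor a single group — weigh both effects.
Te > Na: the two effects oppose for this pair; the across-period effect wins (869 vs 496 kJ/mol).
H > Te: period and group pull opposite ways; the down-group shift dominates (1312 vs 869 kJ/mol).
Kr > H: the two effects oppose for this pair; the across-period effect wins (1351 vs 1312 kJ/mol).
F > Kr: period and group pull opposite ways; the down-group shift dominates (1681 vs 1351 kJ/mol).
He > F: relative to F, both the across-period and down-group shifts push He's first ionization energy up.
Approximate values (kJ/mol): H 1312, He 2372, F 1681, Na 496, Kr 1351, Te 869.
So from lowest to highest: Na < Te < H < Kr < F < He.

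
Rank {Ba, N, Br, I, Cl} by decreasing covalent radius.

Ba > I > Br > Cl > N

N is in period 2, group 15; Cl is in period 3, group 17; Br is in period 4, group 17; I is in period 5, group 17; Ba is in period 6, group 2.
Across a period the added protons contract the valence shell; down a group each new principal shell makes the atom larger.
Neither a single period nor a single group — weigh both effects.
Cl > N: the two effects oppose for this pair; the down-group effect wins (99 vs 71 pm).
Br > Cl: Br sits below Cl in group 17, so the down-group effect alone puts Br larger.
I > Br: they share group 17; the group trend gives I the larger value.
Ba > I: both effects reinforce here, so Ba is clearly the larger of the two.
Tabulated atomic radius (pm): N 71, Cl 99, Br 114, I 133, Ba 196.
So from largest to smallest: Ba > I > Br > Cl > N.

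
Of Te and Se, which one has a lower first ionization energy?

Te

Se is in period 4, group 16; Te is in period 5, group 16.
Across a period the outer electron is held more tightly (higher IE₁); down a group it sits in a higher shell, more shielded, and comes off more easily.
All are in group 16, so first ionization energy increases up the group.
So Te has the lower first ionization energy (Te < Se).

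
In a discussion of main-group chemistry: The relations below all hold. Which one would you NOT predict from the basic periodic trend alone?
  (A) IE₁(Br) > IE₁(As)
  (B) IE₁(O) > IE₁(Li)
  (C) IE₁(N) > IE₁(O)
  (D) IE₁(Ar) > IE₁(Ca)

(C)

The general trend: first ionization energy increases across a period and decreases down a group.
(A) Br (period 4, group 17) vs As (period 4, group 15): the stated order agrees with the simple trend.
(B) O (period 2, group 16) vs Li (period 2, group 1): the stated order agrees with the simple trend.
(C) N (period 2, group 15) vs O (period 2, group 16): the stated order contradicts the simple trend.
(D) Ar (period 3, group 18) vs Ca (period 4, group 2): the stated order agrees with the simple trend.
The exception is (C): pairing an electron in O's 2p⁴ costs repulsion energy, so O ionizes more easily than half-filled N (2p³).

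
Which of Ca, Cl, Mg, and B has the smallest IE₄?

Cl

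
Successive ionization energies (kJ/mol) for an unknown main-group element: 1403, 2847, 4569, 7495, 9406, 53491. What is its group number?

Look for the largest jump between consecutive ionization energies: IE6/IE5 ≈ 5.7, far larger than any earlier ratio.
That jump marks the point where a core electron is being removed. So the atom has 5 valence electrons.
A main-group element with 5 valence electrons is in group 15.

Group 15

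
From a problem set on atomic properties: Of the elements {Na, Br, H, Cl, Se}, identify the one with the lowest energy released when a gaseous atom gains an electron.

Na

H is in period 1, group 1; Na is in period 3, group 1; Cl is in period 3, group 17; Se is in period 4, group 16; Br is in period 4, group 17.
Electron affinity generally becomes more exothermic across a period toward the halogens and less exothermic down a group.
Neither a single period nor a single group — weigh both effects.
H > Na: they share group 1; the group trend gives H the larger value.
Se > H: period and group pull opposite ways; the across-period shift dominates (195 vs 73 kJ/mol).
Br > Se: both are in period 4; the period trend gives Br the larger value.
Cl > Br: they share group 17; the group trend gives Cl the larger value.
For reference (kJ/mol): H 73, Na 53, Cl 349, Se 195, Br 325.
The lowest energy released when a gaseous atom gains an electron among these belongs to Na.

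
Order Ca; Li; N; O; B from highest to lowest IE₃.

Consider each +2 ion: Ca²⁺ is the bare [Ar] core; Li²⁺ is already 1 electron into the core; N²⁺ still has 3 valence electrons; O²⁺ still has 4 valence electrons; B²⁺ still has 1 valence electron.
Usually core removal costs more than valence removal, but here the competition is close: a tightly held n=2 valence electron can cost more to remove than an n=3 core electron, so the actual values have to decide it.
Valence configurations: N²⁺ [He]2s²2p¹, O²⁺ [He]2s²2p², B²⁺ [He]2s¹.
The numbers (kJ/mol): Ca 4912, Li 11815, N 4578, O 5300, B 3660.
Putting it together, IE_3: B < N < Ca < O < Li.

Li > O > Ca > N > B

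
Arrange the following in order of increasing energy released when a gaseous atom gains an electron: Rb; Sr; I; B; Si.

Adding an electron releases more energy for atoms nearer the top right (short of the noble gases).
Neither a single period nor a single group — weigh both effects.
B > Sr: both effects reinforce here, so B is clearly the higher of the two.
Rb > B: this pair runs against the simple trend — see the exception note.
Si > Rb: relative to Rb, both the across-period and down-group shifts push Si's electron affinity up.
I > Si: period and group pull opposite ways; the across-period shift dominates (295 vs 134 kJ/mol).
Note the exception: Rb has a higher electron affinity than B, contrary to the simple trend — B's ns²np¹ configuration gives only a small electron affinity — the sparsely filled np subshell binds an added electron weakly.
Note the exception: Rb has a higher electron affinity than Sr, contrary to the simple trend — adding an electron to Sr (ns²) has to open a new, higher-energy np subshell, which is unfavourable.
Tabulated electron affinity (kJ/mol): B 27, Si 134, Rb 47, Sr 5, I 295.
So from lowest to highest: Sr < B < Rb < Si < I.

Sr < B < Rb < Si < I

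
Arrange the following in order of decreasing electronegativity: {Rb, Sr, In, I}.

I > In > Sr > Rb

Electronegativity increases across a period and decreases down a group, tracking effective nuclear charge and atomic size.
All lie in period 5, so electronegativity increases left to right.
So from highest to lowest: I > In > Sr > Rb.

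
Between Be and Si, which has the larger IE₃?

Be

Consider each +2 ion: Be²⁺ is the bare [He] core; Si²⁺ still has 2 valence electrons.
Breaking into a closed-shell core is much more expensive than removing a leftover valence electron — Be has the largest IE_3 here.
The numbers (kJ/mol): Be 14849, Si 3232.
So the third ionization energies run Si < Be.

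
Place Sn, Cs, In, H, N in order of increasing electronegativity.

H is in period 1, group 1; N is in period 2, group 15; In is in period 5, group 13; Sn is in period 5, group 14; Cs is in period 6, group 1.
EN rises left→right (higher Z_eff, smaller atoms) and falls top→bottom (larger, more shielded atoms).
These span different periods and groups, so the two trends combine.
In > Cs: relative to Cs, both the across-period and down-group shifts push In's electronegativity up.
Sn > In: both are in period 5; the period trend gives Sn the larger value.
H > Sn: period and group pull opposite ways; the down-group shift dominates (2.20 vs 1.96).
N > H: the two effects oppose for this pair; the across-period effect wins (3.04 vs 2.20).
Tabulated electronegativity (Pauling): H 2.20, N 3.04, In 1.78, Sn 1.96, Cs 0.79.
So from lowest to highest: Cs < In < Sn < H < N.

Cs < In < Sn < H < N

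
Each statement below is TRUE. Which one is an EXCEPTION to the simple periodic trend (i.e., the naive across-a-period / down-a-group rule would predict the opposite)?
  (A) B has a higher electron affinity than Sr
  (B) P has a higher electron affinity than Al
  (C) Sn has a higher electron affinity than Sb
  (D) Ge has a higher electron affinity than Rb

(C)

The general trend: electron affinity increases across a period and decreases down a group.
(A) B (period 2, group 13) vs Sr (period 5, group 2): the stated order agrees with the simple trend.
(B) P (period 3, group 15) vs Al (period 3, group 13): the stated order agrees with the simple trend.
(C) Sn (period 5, group 14) vs Sb (period 5, group 15): the stated order contradicts the simple trend.
(D) Ge (period 4, group 14) vs Rb (period 5, group 1): the stated order agrees with the simple trend.
The exception is (C): adding an electron to Sb's half-filled 5p³ is unfavourable, so Sn has the more exothermic EA.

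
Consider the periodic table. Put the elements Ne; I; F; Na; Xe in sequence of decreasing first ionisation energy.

Ne > F > Xe > I > Na

IE₁ increases left→right with effective nuclear charge and decreases top→bottom as the valence shell moves farther out.
Neither a single period nor a single group — weigh both effects.
I > Na: period and group pull opposite ways; the across-period shift dominates (1008 vs 496 kJ/mol).
Xe > I: Xe lies to the right of I in period 5, so the across-period effect alone puts Xe higher.
F > Xe: period and group pull opposite ways; the down-group shift dominates (1681 vs 1170 kJ/mol).
Ne > F: both are in period 2; the period trend gives Ne the larger value.
For reference (kJ/mol): F 1681, Ne 2081, Na 496, I 1008, Xe 1170.
So from highest to lowest: Ne > F > Xe > I > Na.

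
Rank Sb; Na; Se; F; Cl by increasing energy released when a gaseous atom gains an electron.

F is in period 2, group 17; Na is in period 3, group 1; Cl is in period 3, group 17; Se is in period 4, group 16; Sb is in period 5, group 15.
EA tends to increase across a period and decrease down a group, though the pattern is less regular than for IE or radius.
Neither a single period nor a single group — weigh both effects.
Sb > Na: period and group pull opposite ways; the across-period shift dominates (103 vs 53 kJ/mol).
Se > Sb: both effects reinforce here, so Se is clearly the higher of the two.
F > Se: relative to Se, both the across-period and down-group shifts push F's electron affinity up.
Cl > F: this pair runs against the simple trend — see the exception note.
Note the exception: Cl has a higher electron affinity than F, contrary to the simple trend — F's small 2p subshell makes the incoming electron feel strong e⁻–e⁻ repulsion, so Cl actually releases more energy on gaining an electron.
Tabulated electron affinity (kJ/mol): F 328, Na 53, Cl 349, Se 195, Sb 103.
So from lowest to highest: Na < Sb < Se < F < Cl.

Na < Sb < Se < F < Cl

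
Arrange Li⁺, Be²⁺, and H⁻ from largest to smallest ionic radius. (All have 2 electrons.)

H⁻ > Li⁺ > Be²⁺

All of these have 2 electrons, so size is governed by nuclear charge alone: the more protons, the stronger the pull on the same electron cloud, and the smaller the ion.
Nuclear charges: Be²⁺ (Z=4), Li⁺ (Z=3), H⁻ (Z=1).
Largest to smallest: H⁻ > Li⁺ > Be²⁺.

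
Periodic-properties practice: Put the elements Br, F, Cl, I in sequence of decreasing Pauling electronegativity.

F > Cl > Br > I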